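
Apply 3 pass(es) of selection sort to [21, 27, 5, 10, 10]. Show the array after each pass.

Pass 1: Select minimum 5 at index 2, swap -> [5, 27, 21, 10, 10]
Pass 2: Select minimum 10 at index 3, swap -> [5, 10, 21, 27, 10]
Pass 3: Select minimum 10 at index 4, swap -> [5, 10, 10, 27, 21]


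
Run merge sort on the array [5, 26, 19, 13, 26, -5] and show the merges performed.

Divide and conquer:
  Merge [26] + [19] -> [19, 26]
  Merge [5] + [19, 26] -> [5, 19, 26]
  Merge [26] + [-5] -> [-5, 26]
  Merge [13] + [-5, 26] -> [-5, 13, 26]
  Merge [5, 19, 26] + [-5, 13, 26] -> [-5, 5, 13, 19, 26, 26]


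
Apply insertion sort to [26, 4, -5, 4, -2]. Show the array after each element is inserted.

First element 26 is already 'sorted'
Insert 4: shifted 1 elements -> [4, 26, -5, 4, -2]
Insert -5: shifted 2 elements -> [-5, 4, 26, 4, -2]
Insert 4: shifted 1 elements -> [-5, 4, 4, 26, -2]
Insert -2: shifted 3 elements -> [-5, -2, 4, 4, 26]


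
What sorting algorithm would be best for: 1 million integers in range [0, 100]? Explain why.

Best choice: Counting sort
Reason: O(n + k) where k=100 is small; linear time beats O(n log n)


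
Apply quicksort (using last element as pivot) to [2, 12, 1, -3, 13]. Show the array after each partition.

Partition 1: pivot=13 at index 4 -> [2, 12, 1, -3, 13]
Partition 2: pivot=-3 at index 0 -> [-3, 12, 1, 2, 13]
Partition 3: pivot=2 at index 2 -> [-3, 1, 2, 12, 13]


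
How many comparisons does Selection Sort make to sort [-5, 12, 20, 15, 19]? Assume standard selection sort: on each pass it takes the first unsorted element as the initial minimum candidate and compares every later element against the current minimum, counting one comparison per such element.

Pass 1: scan indices 1..4 for the minimum = 4 comparison(s); min is -5, place at index 0 -> [-5, 12, 20, 15, 19]
Pass 2: scan indices 2..4 for the minimum = 3 comparison(s); min is 12, place at index 1 -> [-5, 12, 20, 15, 19]
Pass 3: scan indices 3..4 for the minimum = 2 comparison(s); min is 15, place at index 2 -> [-5, 12, 15, 20, 19]
Pass 4: scan indices 4..4 for the minimum = 1 comparison(s); min is 19, place at index 3 -> [-5, 12, 15, 19, 20]
Selection sort always scans the whole unsorted suffix, so the count is (n-1) + (n-2) + ... + 1 = n(n-1)/2 = 5*4/2 = 10 regardless of the input order.
Total comparisons: 4 + 3 + 2 + 1 = 10


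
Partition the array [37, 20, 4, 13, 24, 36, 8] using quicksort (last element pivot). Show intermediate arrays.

Partition 1: pivot=8 at index 1 -> [4, 8, 37, 13, 24, 36, 20]
Partition 2: pivot=20 at index 3 -> [4, 8, 13, 20, 24, 36, 37]
Partition 3: pivot=37 at index 6 -> [4, 8, 13, 20, 24, 36, 37]
Partition 4: pivot=36 at index 5 -> [4, 8, 13, 20, 24, 36, 37]


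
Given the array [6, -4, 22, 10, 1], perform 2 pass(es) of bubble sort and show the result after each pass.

After pass 1: [-4, 6, 10, 1, 22] (3 swaps)
After pass 2: [-4, 6, 1, 10, 22] (1 swaps)
Total swaps: 4


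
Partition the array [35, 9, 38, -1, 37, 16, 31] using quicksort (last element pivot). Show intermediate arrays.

Partition 1: pivot=31 at index 3 -> [9, -1, 16, 31, 37, 38, 35]
Partition 2: pivot=16 at index 2 -> [9, -1, 16, 31, 37, 38, 35]
Partition 3: pivot=-1 at index 0 -> [-1, 9, 16, 31, 37, 38, 35]
Partition 4: pivot=35 at index 4 -> [-1, 9, 16, 31, 35, 38, 37]
Partition 5: pivot=37 at index 5 -> [-1, 9, 16, 31, 35, 37, 38]


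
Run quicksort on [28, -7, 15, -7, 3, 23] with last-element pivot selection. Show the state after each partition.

Partition 1: pivot=23 at index 4 -> [-7, 15, -7, 3, 23, 28]
Partition 2: pivot=3 at index 2 -> [-7, -7, 3, 15, 23, 28]
Partition 3: pivot=-7 at index 1 -> [-7, -7, 3, 15, 23, 28]


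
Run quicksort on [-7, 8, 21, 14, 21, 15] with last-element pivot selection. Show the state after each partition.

Partition 1: pivot=15 at index 3 -> [-7, 8, 14, 15, 21, 21]
Partition 2: pivot=14 at index 2 -> [-7, 8, 14, 15, 21, 21]
Partition 3: pivot=8 at index 1 -> [-7, 8, 14, 15, 21, 21]
Partition 4: pivot=21 at index 5 -> [-7, 8, 14, 15, 21, 21]


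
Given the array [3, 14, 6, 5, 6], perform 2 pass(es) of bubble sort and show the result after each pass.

After pass 1: [3, 6, 5, 6, 14] (3 swaps)
After pass 2: [3, 5, 6, 6, 14] (1 swaps)
Total swaps: 4


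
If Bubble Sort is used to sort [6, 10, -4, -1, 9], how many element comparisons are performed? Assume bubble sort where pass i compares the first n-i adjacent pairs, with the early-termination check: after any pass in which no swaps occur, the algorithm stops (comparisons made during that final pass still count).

Pass 1: compare adjacent pairs (0,1)..(3,4) = 4 comparison(s), 3 swap(s) -> [6, -4, -1, 9, 10]
Pass 2: compare adjacent pairs (0,1)..(2,3) = 3 comparison(s), 2 swap(s) -> [-4, -1, 6, 9, 10]
Pass 3: compare adjacent pairs (0,1)..(1,2) = 2 comparison(s), 0 swap(s) -> [-4, -1, 6, 9, 10]
No swaps in this pass, so bubble sort stops here.
Total comparisons: 4 + 3 + 2 = 9


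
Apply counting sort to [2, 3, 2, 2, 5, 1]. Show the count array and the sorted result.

Count array: [0, 1, 3, 1, 0, 1]
(count[i] = number of elements equal to i)
Cumulative count: [0, 1, 4, 5, 5, 6]
Sorted: [1, 2, 2, 2, 3, 5]


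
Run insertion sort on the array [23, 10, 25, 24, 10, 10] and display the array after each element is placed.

First element 23 is already 'sorted'
Insert 10: shifted 1 elements -> [10, 23, 25, 24, 10, 10]
Insert 25: shifted 0 elements -> [10, 23, 25, 24, 10, 10]
Insert 24: shifted 1 elements -> [10, 23, 24, 25, 10, 10]
Insert 10: shifted 3 elements -> [10, 10, 23, 24, 25, 10]
Insert 10: shifted 3 elements -> [10, 10, 10, 23, 24, 25]


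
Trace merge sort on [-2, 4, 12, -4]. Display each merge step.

Divide and conquer:
  Merge [-2] + [4] -> [-2, 4]
  Merge [12] + [-4] -> [-4, 12]
  Merge [-2, 4] + [-4, 12] -> [-4, -2, 4, 12]


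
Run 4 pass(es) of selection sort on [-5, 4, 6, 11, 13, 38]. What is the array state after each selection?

Pass 1: Select minimum -5 at index 0, swap -> [-5, 4, 6, 11, 13, 38]
Pass 2: Select minimum 4 at index 1, swap -> [-5, 4, 6, 11, 13, 38]
Pass 3: Select minimum 6 at index 2, swap -> [-5, 4, 6, 11, 13, 38]
Pass 4: Select minimum 11 at index 3, swap -> [-5, 4, 6, 11, 13, 38]


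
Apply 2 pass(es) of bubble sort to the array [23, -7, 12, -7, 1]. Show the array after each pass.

After pass 1: [-7, 12, -7, 1, 23] (4 swaps)
After pass 2: [-7, -7, 1, 12, 23] (2 swaps)
Total swaps: 6


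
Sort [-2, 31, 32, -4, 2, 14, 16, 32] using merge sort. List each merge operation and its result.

Divide and conquer:
  Merge [-2] + [31] -> [-2, 31]
  Merge [32] + [-4] -> [-4, 32]
  Merge [-2, 31] + [-4, 32] -> [-4, -2, 31, 32]
  Merge [2] + [14] -> [2, 14]
  Merge [16] + [32] -> [16, 32]
  Merge [2, 14] + [16, 32] -> [2, 14, 16, 32]
  Merge [-4, -2, 31, 32] + [2, 14, 16, 32] -> [-4, -2, 2, 14, 16, 31, 32, 32]


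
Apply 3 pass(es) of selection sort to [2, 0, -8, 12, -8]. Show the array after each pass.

Pass 1: Select minimum -8 at index 2, swap -> [-8, 0, 2, 12, -8]
Pass 2: Select minimum -8 at index 4, swap -> [-8, -8, 2, 12, 0]
Pass 3: Select minimum 0 at index 4, swap -> [-8, -8, 0, 12, 2]


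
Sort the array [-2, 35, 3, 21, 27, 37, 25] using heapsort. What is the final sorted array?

Build heap: [37, 35, 25, 21, 27, 3, -2]
Extract 37: [35, 27, 25, 21, -2, 3, 37]
Extract 35: [27, 21, 25, 3, -2, 35, 37]
Extract 27: [25, 21, -2, 3, 27, 35, 37]
Extract 25: [21, 3, -2, 25, 27, 35, 37]
Extract 21: [3, -2, 21, 25, 27, 35, 37]
Extract 3: [-2, 3, 21, 25, 27, 35, 37]


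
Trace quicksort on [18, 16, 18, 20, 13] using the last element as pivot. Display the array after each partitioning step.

Partition 1: pivot=13 at index 0 -> [13, 16, 18, 20, 18]
Partition 2: pivot=18 at index 3 -> [13, 16, 18, 18, 20]
Partition 3: pivot=18 at index 2 -> [13, 16, 18, 18, 20]


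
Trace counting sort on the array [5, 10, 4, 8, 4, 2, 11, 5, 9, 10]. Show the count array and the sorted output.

Count array: [0, 0, 1, 0, 2, 2, 0, 0, 1, 1, 2, 1]
(count[i] = number of elements equal to i)
Cumulative count: [0, 0, 1, 1, 3, 5, 5, 5, 6, 7, 9, 10]
Sorted: [2, 4, 4, 5, 5, 8, 9, 10, 10, 11]


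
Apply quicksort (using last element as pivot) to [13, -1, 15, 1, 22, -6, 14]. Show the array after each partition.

Partition 1: pivot=14 at index 4 -> [13, -1, 1, -6, 14, 15, 22]
Partition 2: pivot=-6 at index 0 -> [-6, -1, 1, 13, 14, 15, 22]
Partition 3: pivot=13 at index 3 -> [-6, -1, 1, 13, 14, 15, 22]
Partition 4: pivot=1 at index 2 -> [-6, -1, 1, 13, 14, 15, 22]
Partition 5: pivot=22 at index 6 -> [-6, -1, 1, 13, 14, 15, 22]


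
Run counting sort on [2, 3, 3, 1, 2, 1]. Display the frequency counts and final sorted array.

Count array: [0, 2, 2, 2]
(count[i] = number of elements equal to i)
Cumulative count: [0, 2, 4, 6]
Sorted: [1, 1, 2, 2, 3, 3]


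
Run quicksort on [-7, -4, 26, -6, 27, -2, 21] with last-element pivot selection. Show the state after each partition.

Partition 1: pivot=21 at index 4 -> [-7, -4, -6, -2, 21, 26, 27]
Partition 2: pivot=-2 at index 3 -> [-7, -4, -6, -2, 21, 26, 27]
Partition 3: pivot=-6 at index 1 -> [-7, -6, -4, -2, 21, 26, 27]
Partition 4: pivot=27 at index 6 -> [-7, -6, -4, -2, 21, 26, 27]


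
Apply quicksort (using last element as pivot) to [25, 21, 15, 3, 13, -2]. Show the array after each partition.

Partition 1: pivot=-2 at index 0 -> [-2, 21, 15, 3, 13, 25]
Partition 2: pivot=25 at index 5 -> [-2, 21, 15, 3, 13, 25]
Partition 3: pivot=13 at index 2 -> [-2, 3, 13, 21, 15, 25]
Partition 4: pivot=15 at index 3 -> [-2, 3, 13, 15, 21, 25]


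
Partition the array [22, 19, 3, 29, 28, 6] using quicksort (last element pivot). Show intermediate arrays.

Partition 1: pivot=6 at index 1 -> [3, 6, 22, 29, 28, 19]
Partition 2: pivot=19 at index 2 -> [3, 6, 19, 29, 28, 22]
Partition 3: pivot=22 at index 3 -> [3, 6, 19, 22, 28, 29]
Partition 4: pivot=29 at index 5 -> [3, 6, 19, 22, 28, 29]


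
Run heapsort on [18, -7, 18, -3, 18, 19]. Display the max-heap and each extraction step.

Build heap: [19, 18, 18, -3, -7, 18]
Extract 19: [18, 18, 18, -3, -7, 19]
Extract 18: [18, -3, 18, -7, 18, 19]
Extract 18: [18, -3, -7, 18, 18, 19]
Extract 18: [-3, -7, 18, 18, 18, 19]
Extract -3: [-7, -3, 18, 18, 18, 19]


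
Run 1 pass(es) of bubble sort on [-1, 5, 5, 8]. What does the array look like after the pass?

After pass 1: [-1, 5, 5, 8] (0 swaps)
Total swaps: 0


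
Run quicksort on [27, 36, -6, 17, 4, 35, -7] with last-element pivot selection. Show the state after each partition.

Partition 1: pivot=-7 at index 0 -> [-7, 36, -6, 17, 4, 35, 27]
Partition 2: pivot=27 at index 4 -> [-7, -6, 17, 4, 27, 35, 36]
Partition 3: pivot=4 at index 2 -> [-7, -6, 4, 17, 27, 35, 36]
Partition 4: pivot=36 at index 6 -> [-7, -6, 4, 17, 27, 35, 36]


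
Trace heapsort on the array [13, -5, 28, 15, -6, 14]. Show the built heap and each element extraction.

Build heap: [28, 15, 14, -5, -6, 13]
Extract 28: [15, 13, 14, -5, -6, 28]
Extract 15: [14, 13, -6, -5, 15, 28]
Extract 14: [13, -5, -6, 14, 15, 28]
Extract 13: [-5, -6, 13, 14, 15, 28]
Extract -5: [-6, -5, 13, 14, 15, 28]


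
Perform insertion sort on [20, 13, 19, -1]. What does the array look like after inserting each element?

First element 20 is already 'sorted'
Insert 13: shifted 1 elements -> [13, 20, 19, -1]
Insert 19: shifted 1 elements -> [13, 19, 20, -1]
Insert -1: shifted 3 elements -> [-1, 13, 19, 20]


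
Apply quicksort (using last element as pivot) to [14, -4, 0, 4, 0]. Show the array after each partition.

Partition 1: pivot=0 at index 2 -> [-4, 0, 0, 4, 14]
Partition 2: pivot=0 at index 1 -> [-4, 0, 0, 4, 14]
Partition 3: pivot=14 at index 4 -> [-4, 0, 0, 4, 14]


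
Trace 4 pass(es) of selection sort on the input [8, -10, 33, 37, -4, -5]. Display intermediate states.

Pass 1: Select minimum -10 at index 1, swap -> [-10, 8, 33, 37, -4, -5]
Pass 2: Select minimum -5 at index 5, swap -> [-10, -5, 33, 37, -4, 8]
Pass 3: Select minimum -4 at index 4, swap -> [-10, -5, -4, 37, 33, 8]
Pass 4: Select minimum 8 at index 5, swap -> [-10, -5, -4, 8, 33, 37]


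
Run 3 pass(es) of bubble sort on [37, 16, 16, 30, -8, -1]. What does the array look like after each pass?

After pass 1: [16, 16, 30, -8, -1, 37] (5 swaps)
After pass 2: [16, 16, -8, -1, 30, 37] (2 swaps)
After pass 3: [16, -8, -1, 16, 30, 37] (2 swaps)
Total swaps: 9


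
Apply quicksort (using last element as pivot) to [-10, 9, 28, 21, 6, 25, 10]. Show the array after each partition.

Partition 1: pivot=10 at index 3 -> [-10, 9, 6, 10, 28, 25, 21]
Partition 2: pivot=6 at index 1 -> [-10, 6, 9, 10, 28, 25, 21]
Partition 3: pivot=21 at index 4 -> [-10, 6, 9, 10, 21, 25, 28]
Partition 4: pivot=28 at index 6 -> [-10, 6, 9, 10, 21, 25, 28]


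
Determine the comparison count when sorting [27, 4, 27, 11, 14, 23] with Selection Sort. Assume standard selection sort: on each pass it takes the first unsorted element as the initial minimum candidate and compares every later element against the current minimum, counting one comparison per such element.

Pass 1: scan indices 1..5 for the minimum = 5 comparison(s); min is 4, place at index 0 -> [4, 27, 27, 11, 14, 23]
Pass 2: scan indices 2..5 for the minimum = 4 comparison(s); min is 11, place at index 1 -> [4, 11, 27, 27, 14, 23]
Pass 3: scan indices 3..5 for the minimum = 3 comparison(s); min is 14, place at index 2 -> [4, 11, 14, 27, 27, 23]
Pass 4: scan indices 4..5 for the minimum = 2 comparison(s); min is 23, place at index 3 -> [4, 11, 14, 23, 27, 27]
Pass 5: scan indices 5..5 for the minimum = 1 comparison(s); min is 27, place at index 4 -> [4, 11, 14, 23, 27, 27]
Selection sort always scans the whole unsorted suffix, so the count is (n-1) + (n-2) + ... + 1 = n(n-1)/2 = 6*5/2 = 15 regardless of the input order.
Total comparisons: 5 + 4 + 3 + 2 + 1 = 15


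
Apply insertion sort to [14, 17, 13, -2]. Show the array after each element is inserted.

First element 14 is already 'sorted'
Insert 17: shifted 0 elements -> [14, 17, 13, -2]
Insert 13: shifted 2 elements -> [13, 14, 17, -2]
Insert -2: shifted 3 elements -> [-2, 13, 14, 17]


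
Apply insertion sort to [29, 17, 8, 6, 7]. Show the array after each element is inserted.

First element 29 is already 'sorted'
Insert 17: shifted 1 elements -> [17, 29, 8, 6, 7]
Insert 8: shifted 2 elements -> [8, 17, 29, 6, 7]
Insert 6: shifted 3 elements -> [6, 8, 17, 29, 7]
Insert 7: shifted 3 elements -> [6, 7, 8, 17, 29]


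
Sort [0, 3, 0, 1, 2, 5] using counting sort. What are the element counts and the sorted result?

Count array: [2, 1, 1, 1, 0, 1]
(count[i] = number of elements equal to i)
Cumulative count: [2, 3, 4, 5, 5, 6]
Sorted: [0, 0, 1, 2, 3, 5]


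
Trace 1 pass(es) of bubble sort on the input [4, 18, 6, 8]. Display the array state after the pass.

After pass 1: [4, 6, 8, 18] (2 swaps)
Total swaps: 2


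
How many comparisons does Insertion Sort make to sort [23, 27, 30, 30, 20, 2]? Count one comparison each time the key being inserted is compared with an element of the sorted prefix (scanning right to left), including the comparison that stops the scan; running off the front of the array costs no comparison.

Insert 27: 23 <= 27 (stop) = 1 comparison(s) -> [23, 27, 30, 30, 20, 2]
Insert 30: 27 <= 30 (stop) = 1 comparison(s) -> [23, 27, 30, 30, 20, 2]
Insert 30: 30 <= 30 (stop) = 1 comparison(s) -> [23, 27, 30, 30, 20, 2]
Insert 20: 30 > 20 (shift), 30 > 20 (shift), 27 > 20 (shift), 23 > 20 (shift), reached front = 4 comparison(s) -> [20, 23, 27, 30, 30, 2]
Insert 2: 30 > 2 (shift), 30 > 2 (shift), 27 > 2 (shift), 23 > 2 (shift), 20 > 2 (shift), reached front = 5 comparison(s) -> [2, 20, 23, 27, 30, 30]
Total comparisons: 1 + 1 + 1 + 4 + 5 = 12


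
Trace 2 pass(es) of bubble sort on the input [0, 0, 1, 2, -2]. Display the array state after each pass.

After pass 1: [0, 0, 1, -2, 2] (1 swaps)
After pass 2: [0, 0, -2, 1, 2] (1 swaps)
Total swaps: 2


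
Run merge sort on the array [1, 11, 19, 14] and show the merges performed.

Divide and conquer:
  Merge [1] + [11] -> [1, 11]
  Merge [19] + [14] -> [14, 19]
  Merge [1, 11] + [14, 19] -> [1, 11, 14, 19]


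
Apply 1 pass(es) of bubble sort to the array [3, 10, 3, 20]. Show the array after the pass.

After pass 1: [3, 3, 10, 20] (1 swaps)
Total swaps: 1


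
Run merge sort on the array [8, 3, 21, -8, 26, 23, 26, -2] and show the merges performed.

Divide and conquer:
  Merge [8] + [3] -> [3, 8]
  Merge [21] + [-8] -> [-8, 21]
  Merge [3, 8] + [-8, 21] -> [-8, 3, 8, 21]
  Merge [26] + [23] -> [23, 26]
  Merge [26] + [-2] -> [-2, 26]
  Merge [23, 26] + [-2, 26] -> [-2, 23, 26, 26]
  Merge [-8, 3, 8, 21] + [-2, 23, 26, 26] -> [-8, -2, 3, 8, 21, 23, 26, 26]


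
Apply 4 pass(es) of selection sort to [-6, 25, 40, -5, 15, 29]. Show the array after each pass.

Pass 1: Select minimum -6 at index 0, swap -> [-6, 25, 40, -5, 15, 29]
Pass 2: Select minimum -5 at index 3, swap -> [-6, -5, 40, 25, 15, 29]
Pass 3: Select minimum 15 at index 4, swap -> [-6, -5, 15, 25, 40, 29]
Pass 4: Select minimum 25 at index 3, swap -> [-6, -5, 15, 25, 40, 29]


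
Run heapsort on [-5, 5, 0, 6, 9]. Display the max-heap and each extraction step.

Build heap: [9, 6, 0, -5, 5]
Extract 9: [6, 5, 0, -5, 9]
Extract 6: [5, -5, 0, 6, 9]
Extract 5: [0, -5, 5, 6, 9]
Extract 0: [-5, 0, 5, 6, 9]


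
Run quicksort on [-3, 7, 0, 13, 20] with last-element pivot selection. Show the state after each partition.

Partition 1: pivot=20 at index 4 -> [-3, 7, 0, 13, 20]
Partition 2: pivot=13 at index 3 -> [-3, 7, 0, 13, 20]
Partition 3: pivot=0 at index 1 -> [-3, 0, 7, 13, 20]


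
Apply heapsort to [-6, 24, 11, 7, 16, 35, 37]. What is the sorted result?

Build heap: [37, 24, 35, 7, 16, -6, 11]
Extract 37: [35, 24, 11, 7, 16, -6, 37]
Extract 35: [24, 16, 11, 7, -6, 35, 37]
Extract 24: [16, 7, 11, -6, 24, 35, 37]
Extract 16: [11, 7, -6, 16, 24, 35, 37]
Extract 11: [7, -6, 11, 16, 24, 35, 37]
Extract 7: [-6, 7, 11, 16, 24, 35, 37]


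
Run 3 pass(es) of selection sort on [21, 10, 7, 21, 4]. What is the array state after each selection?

Pass 1: Select minimum 4 at index 4, swap -> [4, 10, 7, 21, 21]
Pass 2: Select minimum 7 at index 2, swap -> [4, 7, 10, 21, 21]
Pass 3: Select minimum 10 at index 2, swap -> [4, 7, 10, 21, 21]


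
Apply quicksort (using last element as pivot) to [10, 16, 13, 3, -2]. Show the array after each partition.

Partition 1: pivot=-2 at index 0 -> [-2, 16, 13, 3, 10]
Partition 2: pivot=10 at index 2 -> [-2, 3, 10, 16, 13]
Partition 3: pivot=13 at index 3 -> [-2, 3, 10, 13, 16]


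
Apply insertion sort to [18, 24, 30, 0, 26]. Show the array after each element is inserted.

First element 18 is already 'sorted'
Insert 24: shifted 0 elements -> [18, 24, 30, 0, 26]
Insert 30: shifted 0 elements -> [18, 24, 30, 0, 26]
Insert 0: shifted 3 elements -> [0, 18, 24, 30, 26]
Insert 26: shifted 1 elements -> [0, 18, 24, 26, 30]


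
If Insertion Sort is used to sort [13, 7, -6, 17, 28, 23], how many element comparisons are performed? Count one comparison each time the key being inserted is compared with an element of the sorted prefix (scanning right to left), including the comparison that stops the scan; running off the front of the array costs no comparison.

Insert 7: 13 > 7 (shift), reached front = 1 comparison(s) -> [7, 13, -6, 17, 28, 23]
Insert -6: 13 > -6 (shift), 7 > -6 (shift), reached front = 2 comparison(s) -> [-6, 7, 13, 17, 28, 23]
Insert 17: 13 <= 17 (stop) = 1 comparison(s) -> [-6, 7, 13, 17, 28, 23]
Insert 28: 17 <= 28 (stop) = 1 comparison(s) -> [-6, 7, 13, 17, 28, 23]
Insert 23: 28 > 23 (shift), 17 <= 23 (stop) = 2 comparison(s) -> [-6, 7, 13, 17, 23, 28]
Total comparisons: 1 + 2 + 1 + 1 + 2 = 7


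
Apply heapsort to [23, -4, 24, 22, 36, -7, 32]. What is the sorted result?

Build heap: [36, 23, 32, 22, -4, -7, 24]
Extract 36: [32, 23, 24, 22, -4, -7, 36]
Extract 32: [24, 23, -7, 22, -4, 32, 36]
Extract 24: [23, 22, -7, -4, 24, 32, 36]
Extract 23: [22, -4, -7, 23, 24, 32, 36]
Extract 22: [-4, -7, 22, 23, 24, 32, 36]
Extract -4: [-7, -4, 22, 23, 24, 32, 36]


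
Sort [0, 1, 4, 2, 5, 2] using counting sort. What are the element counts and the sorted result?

Count array: [1, 1, 2, 0, 1, 1]
(count[i] = number of elements equal to i)
Cumulative count: [1, 2, 4, 4, 5, 6]
Sorted: [0, 1, 2, 2, 4, 5]


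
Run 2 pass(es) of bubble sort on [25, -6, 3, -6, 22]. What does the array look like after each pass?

After pass 1: [-6, 3, -6, 22, 25] (4 swaps)
After pass 2: [-6, -6, 3, 22, 25] (1 swaps)
Total swaps: 5


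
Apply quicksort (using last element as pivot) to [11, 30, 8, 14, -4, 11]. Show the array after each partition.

Partition 1: pivot=11 at index 3 -> [11, 8, -4, 11, 30, 14]
Partition 2: pivot=-4 at index 0 -> [-4, 8, 11, 11, 30, 14]
Partition 3: pivot=11 at index 2 -> [-4, 8, 11, 11, 30, 14]
Partition 4: pivot=14 at index 4 -> [-4, 8, 11, 11, 14, 30]


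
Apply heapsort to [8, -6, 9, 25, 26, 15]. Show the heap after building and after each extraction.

Build heap: [26, 25, 15, 8, -6, 9]
Extract 26: [25, 9, 15, 8, -6, 26]
Extract 25: [15, 9, -6, 8, 25, 26]
Extract 15: [9, 8, -6, 15, 25, 26]
Extract 9: [8, -6, 9, 15, 25, 26]
Extract 8: [-6, 8, 9, 15, 25, 26]


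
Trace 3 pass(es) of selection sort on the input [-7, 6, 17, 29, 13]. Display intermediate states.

Pass 1: Select minimum -7 at index 0, swap -> [-7, 6, 17, 29, 13]
Pass 2: Select minimum 6 at index 1, swap -> [-7, 6, 17, 29, 13]
Pass 3: Select minimum 13 at index 4, swap -> [-7, 6, 13, 29, 17]


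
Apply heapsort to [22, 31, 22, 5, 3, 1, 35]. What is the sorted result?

Build heap: [35, 31, 22, 5, 3, 1, 22]
Extract 35: [31, 22, 22, 5, 3, 1, 35]
Extract 31: [22, 5, 22, 1, 3, 31, 35]
Extract 22: [22, 5, 3, 1, 22, 31, 35]
Extract 22: [5, 1, 3, 22, 22, 31, 35]
Extract 5: [3, 1, 5, 22, 22, 31, 35]
Extract 3: [1, 3, 5, 22, 22, 31, 35]


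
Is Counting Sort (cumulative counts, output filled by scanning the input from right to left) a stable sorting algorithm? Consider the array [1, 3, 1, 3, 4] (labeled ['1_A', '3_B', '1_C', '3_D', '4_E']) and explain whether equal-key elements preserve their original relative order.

Trace Counting Sort on the labeled array (the key is the number; the letter only tracks identity):
  Counts for values 0..4: [0, 2, 0, 2, 1]
  Cumulative counts: [0, 2, 2, 4, 5]
  Scan right to left: place 4_E at output index 4
  Scan right to left: place 3_D at output index 3
  Scan right to left: place 1_C at output index 1
  Scan right to left: place 3_B at output index 2
  Scan right to left: place 1_A at output index 0
  Output: [1_A, 1_C, 3_B, 3_D, 4_E]
Equal keys:
  value 1: originally 1_A, 1_C; after sorting 1_A, 1_C -> order preserved
  value 3: originally 3_B, 3_D; after sorting 3_B, 3_D -> order preserved
All equal keys kept their original relative order. Counting Sort is stable: scanning the input right to left with decreasing cumulative counts places later duplicates at later output positions.
Answer: Stable


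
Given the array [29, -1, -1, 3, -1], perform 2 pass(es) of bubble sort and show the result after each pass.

After pass 1: [-1, -1, 3, -1, 29] (4 swaps)
After pass 2: [-1, -1, -1, 3, 29] (1 swaps)
Total swaps: 5


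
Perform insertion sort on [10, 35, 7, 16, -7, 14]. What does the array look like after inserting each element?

First element 10 is already 'sorted'
Insert 35: shifted 0 elements -> [10, 35, 7, 16, -7, 14]
Insert 7: shifted 2 elements -> [7, 10, 35, 16, -7, 14]
Insert 16: shifted 1 elements -> [7, 10, 16, 35, -7, 14]
Insert -7: shifted 4 elements -> [-7, 7, 10, 16, 35, 14]
Insert 14: shifted 2 elements -> [-7, 7, 10, 14, 16, 35]


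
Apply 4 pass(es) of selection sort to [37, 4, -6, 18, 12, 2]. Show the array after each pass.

Pass 1: Select minimum -6 at index 2, swap -> [-6, 4, 37, 18, 12, 2]
Pass 2: Select minimum 2 at index 5, swap -> [-6, 2, 37, 18, 12, 4]
Pass 3: Select minimum 4 at index 5, swap -> [-6, 2, 4, 18, 12, 37]
Pass 4: Select minimum 12 at index 4, swap -> [-6, 2, 4, 12, 18, 37]


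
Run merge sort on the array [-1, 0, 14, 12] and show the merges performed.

Divide and conquer:
  Merge [-1] + [0] -> [-1, 0]
  Merge [14] + [12] -> [12, 14]
  Merge [-1, 0] + [12, 14] -> [-1, 0, 12, 14]


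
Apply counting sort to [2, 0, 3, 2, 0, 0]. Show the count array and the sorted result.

Count array: [3, 0, 2, 1]
(count[i] = number of elements equal to i)
Cumulative count: [3, 3, 5, 6]
Sorted: [0, 0, 0, 2, 2, 3]


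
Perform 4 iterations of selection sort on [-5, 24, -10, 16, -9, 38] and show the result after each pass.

Pass 1: Select minimum -10 at index 2, swap -> [-10, 24, -5, 16, -9, 38]
Pass 2: Select minimum -9 at index 4, swap -> [-10, -9, -5, 16, 24, 38]
Pass 3: Select minimum -5 at index 2, swap -> [-10, -9, -5, 16, 24, 38]
Pass 4: Select minimum 16 at index 3, swap -> [-10, -9, -5, 16, 24, 38]


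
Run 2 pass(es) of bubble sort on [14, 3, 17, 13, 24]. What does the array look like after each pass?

After pass 1: [3, 14, 13, 17, 24] (2 swaps)
After pass 2: [3, 13, 14, 17, 24] (1 swaps)
Total swaps: 3


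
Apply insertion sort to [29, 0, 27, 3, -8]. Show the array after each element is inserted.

First element 29 is already 'sorted'
Insert 0: shifted 1 elements -> [0, 29, 27, 3, -8]
Insert 27: shifted 1 elements -> [0, 27, 29, 3, -8]
Insert 3: shifted 2 elements -> [0, 3, 27, 29, -8]
Insert -8: shifted 4 elements -> [-8, 0, 3, 27, 29]


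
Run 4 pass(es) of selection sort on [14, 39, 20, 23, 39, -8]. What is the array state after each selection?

Pass 1: Select minimum -8 at index 5, swap -> [-8, 39, 20, 23, 39, 14]
Pass 2: Select minimum 14 at index 5, swap -> [-8, 14, 20, 23, 39, 39]
Pass 3: Select minimum 20 at index 2, swap -> [-8, 14, 20, 23, 39, 39]
Pass 4: Select minimum 23 at index 3, swap -> [-8, 14, 20, 23, 39, 39]


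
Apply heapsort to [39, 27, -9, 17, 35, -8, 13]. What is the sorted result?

Build heap: [39, 35, 13, 17, 27, -8, -9]
Extract 39: [35, 27, 13, 17, -9, -8, 39]
Extract 35: [27, 17, 13, -8, -9, 35, 39]
Extract 27: [17, -8, 13, -9, 27, 35, 39]
Extract 17: [13, -8, -9, 17, 27, 35, 39]
Extract 13: [-8, -9, 13, 17, 27, 35, 39]
Extract -8: [-9, -8, 13, 17, 27, 35, 39]


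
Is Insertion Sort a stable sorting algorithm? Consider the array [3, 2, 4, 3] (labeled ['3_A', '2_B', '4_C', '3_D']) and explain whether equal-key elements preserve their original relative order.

Trace Insertion Sort on the labeled array (the key is the number; the letter only tracks identity):
  Insert 2_B at index 0: [2_B, 3_A, 4_C, 3_D]
  Insert 4_C at index 2: [2_B, 3_A, 4_C, 3_D]
  Insert 3_D at index 2: [2_B, 3_A, 3_D, 4_C]
Final order: [2_B, 3_A, 3_D, 4_C]
Equal keys:
  value 3: originally 3_A, 3_D; after sorting 3_A, 3_D -> order preserved
All equal keys kept their original relative order. Insertion Sort is stable: elements are shifted only while they are strictly greater than the key, so a key is inserted after any equal elements already placed.
Answer: Stable


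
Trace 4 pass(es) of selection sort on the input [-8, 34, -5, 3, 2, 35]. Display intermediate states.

Pass 1: Select minimum -8 at index 0, swap -> [-8, 34, -5, 3, 2, 35]
Pass 2: Select minimum -5 at index 2, swap -> [-8, -5, 34, 3, 2, 35]
Pass 3: Select minimum 2 at index 4, swap -> [-8, -5, 2, 3, 34, 35]
Pass 4: Select minimum 3 at index 3, swap -> [-8, -5, 2, 3, 34, 35]


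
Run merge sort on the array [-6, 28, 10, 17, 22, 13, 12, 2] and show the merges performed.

Divide and conquer:
  Merge [-6] + [28] -> [-6, 28]
  Merge [10] + [17] -> [10, 17]
  Merge [-6, 28] + [10, 17] -> [-6, 10, 17, 28]
  Merge [22] + [13] -> [13, 22]
  Merge [12] + [2] -> [2, 12]
  Merge [13, 22] + [2, 12] -> [2, 12, 13, 22]
  Merge [-6, 10, 17, 28] + [2, 12, 13, 22] -> [-6, 2, 10, 12, 13, 17, 22, 28]


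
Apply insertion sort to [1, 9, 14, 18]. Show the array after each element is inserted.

First element 1 is already 'sorted'
Insert 9: shifted 0 elements -> [1, 9, 14, 18]
Insert 14: shifted 0 elements -> [1, 9, 14, 18]
Insert 18: shifted 0 elements -> [1, 9, 14, 18]


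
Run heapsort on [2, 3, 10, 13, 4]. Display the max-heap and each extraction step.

Build heap: [13, 4, 10, 3, 2]
Extract 13: [10, 4, 2, 3, 13]
Extract 10: [4, 3, 2, 10, 13]
Extract 4: [3, 2, 4, 10, 13]
Extract 3: [2, 3, 4, 10, 13]


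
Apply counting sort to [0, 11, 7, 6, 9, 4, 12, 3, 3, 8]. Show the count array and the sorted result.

Count array: [1, 0, 0, 2, 1, 0, 1, 1, 1, 1, 0, 1, 1]
(count[i] = number of elements equal to i)
Cumulative count: [1, 1, 1, 3, 4, 4, 5, 6, 7, 8, 8, 9, 10]
Sorted: [0, 3, 3, 4, 6, 7, 8, 9, 11, 12]


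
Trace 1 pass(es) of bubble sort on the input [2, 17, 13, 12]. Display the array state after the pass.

After pass 1: [2, 13, 12, 17] (2 swaps)
Total swaps: 2


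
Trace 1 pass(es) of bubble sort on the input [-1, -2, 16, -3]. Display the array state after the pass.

After pass 1: [-2, -1, -3, 16] (2 swaps)
Total swaps: 2


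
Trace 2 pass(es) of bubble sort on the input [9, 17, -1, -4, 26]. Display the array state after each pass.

After pass 1: [9, -1, -4, 17, 26] (2 swaps)
After pass 2: [-1, -4, 9, 17, 26] (2 swaps)
Total swaps: 4


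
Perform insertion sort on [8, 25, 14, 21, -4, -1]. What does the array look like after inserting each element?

First element 8 is already 'sorted'
Insert 25: shifted 0 elements -> [8, 25, 14, 21, -4, -1]
Insert 14: shifted 1 elements -> [8, 14, 25, 21, -4, -1]
Insert 21: shifted 1 elements -> [8, 14, 21, 25, -4, -1]
Insert -4: shifted 4 elements -> [-4, 8, 14, 21, 25, -1]
Insert -1: shifted 4 elements -> [-4, -1, 8, 14, 21, 25]


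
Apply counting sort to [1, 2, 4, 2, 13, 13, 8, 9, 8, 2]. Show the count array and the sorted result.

Count array: [0, 1, 3, 0, 1, 0, 0, 0, 2, 1, 0, 0, 0, 2]
(count[i] = number of elements equal to i)
Cumulative count: [0, 1, 4, 4, 5, 5, 5, 5, 7, 8, 8, 8, 8, 10]
Sorted: [1, 2, 2, 2, 4, 8, 8, 9, 13, 13]


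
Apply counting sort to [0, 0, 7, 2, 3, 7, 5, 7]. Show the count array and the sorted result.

Count array: [2, 0, 1, 1, 0, 1, 0, 3]
(count[i] = number of elements equal to i)
Cumulative count: [2, 2, 3, 4, 4, 5, 5, 8]
Sorted: [0, 0, 2, 3, 5, 7, 7, 7]


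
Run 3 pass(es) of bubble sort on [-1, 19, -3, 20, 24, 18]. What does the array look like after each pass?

After pass 1: [-1, -3, 19, 20, 18, 24] (2 swaps)
After pass 2: [-3, -1, 19, 18, 20, 24] (2 swaps)
After pass 3: [-3, -1, 18, 19, 20, 24] (1 swaps)
Total swaps: 5


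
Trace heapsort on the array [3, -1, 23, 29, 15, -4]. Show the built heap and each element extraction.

Build heap: [29, 15, 23, -1, 3, -4]
Extract 29: [23, 15, -4, -1, 3, 29]
Extract 23: [15, 3, -4, -1, 23, 29]
Extract 15: [3, -1, -4, 15, 23, 29]
Extract 3: [-1, -4, 3, 15, 23, 29]
Extract -1: [-4, -1, 3, 15, 23, 29]


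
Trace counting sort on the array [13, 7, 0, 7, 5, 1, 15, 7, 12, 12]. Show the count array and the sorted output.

Count array: [1, 1, 0, 0, 0, 1, 0, 3, 0, 0, 0, 0, 2, 1, 0, 1]
(count[i] = number of elements equal to i)
Cumulative count: [1, 2, 2, 2, 2, 3, 3, 6, 6, 6, 6, 6, 8, 9, 9, 10]
Sorted: [0, 1, 5, 7, 7, 7, 12, 12, 13, 15]


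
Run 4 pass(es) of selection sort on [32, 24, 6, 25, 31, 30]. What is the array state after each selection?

Pass 1: Select minimum 6 at index 2, swap -> [6, 24, 32, 25, 31, 30]
Pass 2: Select minimum 24 at index 1, swap -> [6, 24, 32, 25, 31, 30]
Pass 3: Select minimum 25 at index 3, swap -> [6, 24, 25, 32, 31, 30]
Pass 4: Select minimum 30 at index 5, swap -> [6, 24, 25, 30, 31, 32]


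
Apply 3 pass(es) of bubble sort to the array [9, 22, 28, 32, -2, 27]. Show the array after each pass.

After pass 1: [9, 22, 28, -2, 27, 32] (2 swaps)
After pass 2: [9, 22, -2, 27, 28, 32] (2 swaps)
After pass 3: [9, -2, 22, 27, 28, 32] (1 swaps)
Total swaps: 5


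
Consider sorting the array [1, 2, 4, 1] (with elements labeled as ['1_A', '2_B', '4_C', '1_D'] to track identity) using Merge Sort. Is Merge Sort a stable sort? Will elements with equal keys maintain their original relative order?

Trace Merge Sort on the labeled array (the key is the number; the letter only tracks identity):
  Merge [1_A] + [2_B] -> [1_A, 2_B]
  Merge [4_C] + [1_D] -> [1_D, 4_C]
  Merge [1_A, 2_B] + [1_D, 4_C] -> [1_A, 1_D, 2_B, 4_C]
Final order: [1_A, 1_D, 2_B, 4_C]
Equal keys:
  value 1: originally 1_A, 1_D; after sorting 1_A, 1_D -> order preserved
All equal keys kept their original relative order. Merge Sort is stable: when the heads of the two halves are equal the merge takes from the left half first.
Answer: Stable


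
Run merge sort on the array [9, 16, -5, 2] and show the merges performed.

Divide and conquer:
  Merge [9] + [16] -> [9, 16]
  Merge [-5] + [2] -> [-5, 2]
  Merge [9, 16] + [-5, 2] -> [-5, 2, 9, 16]


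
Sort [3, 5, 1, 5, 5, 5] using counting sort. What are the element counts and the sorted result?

Count array: [0, 1, 0, 1, 0, 4]
(count[i] = number of elements equal to i)
Cumulative count: [0, 1, 1, 2, 2, 6]
Sorted: [1, 3, 5, 5, 5, 5]


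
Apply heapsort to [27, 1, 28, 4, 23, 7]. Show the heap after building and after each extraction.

Build heap: [28, 23, 27, 4, 1, 7]
Extract 28: [27, 23, 7, 4, 1, 28]
Extract 27: [23, 4, 7, 1, 27, 28]
Extract 23: [7, 4, 1, 23, 27, 28]
Extract 7: [4, 1, 7, 23, 27, 28]
Extract 4: [1, 4, 7, 23, 27, 28]


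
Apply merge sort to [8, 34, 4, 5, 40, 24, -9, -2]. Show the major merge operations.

Divide and conquer:
  Merge [8] + [34] -> [8, 34]
  Merge [4] + [5] -> [4, 5]
  Merge [8, 34] + [4, 5] -> [4, 5, 8, 34]
  Merge [40] + [24] -> [24, 40]
  Merge [-9] + [-2] -> [-9, -2]
  Merge [24, 40] + [-9, -2] -> [-9, -2, 24, 40]
  Merge [4, 5, 8, 34] + [-9, -2, 24, 40] -> [-9, -2, 4, 5, 8, 24, 34, 40]


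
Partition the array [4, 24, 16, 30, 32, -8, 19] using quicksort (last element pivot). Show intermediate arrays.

Partition 1: pivot=19 at index 3 -> [4, 16, -8, 19, 32, 24, 30]
Partition 2: pivot=-8 at index 0 -> [-8, 16, 4, 19, 32, 24, 30]
Partition 3: pivot=4 at index 1 -> [-8, 4, 16, 19, 32, 24, 30]
Partition 4: pivot=30 at index 5 -> [-8, 4, 16, 19, 24, 30, 32]


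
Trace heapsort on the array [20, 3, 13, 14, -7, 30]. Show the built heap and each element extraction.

Build heap: [30, 14, 20, 3, -7, 13]
Extract 30: [20, 14, 13, 3, -7, 30]
Extract 20: [14, 3, 13, -7, 20, 30]
Extract 14: [13, 3, -7, 14, 20, 30]
Extract 13: [3, -7, 13, 14, 20, 30]
Extract 3: [-7, 3, 13, 14, 20, 30]


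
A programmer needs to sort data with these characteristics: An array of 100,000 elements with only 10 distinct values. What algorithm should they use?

Best choice: 3-way quicksort or Counting sort
Reason: 3-way (Dutch national flag) partitioning groups every copy of the pivot together, so with only d=10 distinct keys quicksort finishes in O(n log d) expected time, which is effectively linear; counting sort runs in O(n + k) where k is the size of the key range (not the number of distinct values), so it is linear when the 10 values are integers drawn from a small known range


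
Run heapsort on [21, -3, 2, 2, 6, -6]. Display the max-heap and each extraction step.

Build heap: [21, 6, 2, 2, -3, -6]
Extract 21: [6, 2, 2, -6, -3, 21]
Extract 6: [2, -3, 2, -6, 6, 21]
Extract 2: [2, -3, -6, 2, 6, 21]
Extract 2: [-3, -6, 2, 2, 6, 21]
Extract -3: [-6, -3, 2, 2, 6, 21]


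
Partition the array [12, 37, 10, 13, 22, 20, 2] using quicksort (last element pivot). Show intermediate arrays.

Partition 1: pivot=2 at index 0 -> [2, 37, 10, 13, 22, 20, 12]
Partition 2: pivot=12 at index 2 -> [2, 10, 12, 13, 22, 20, 37]
Partition 3: pivot=37 at index 6 -> [2, 10, 12, 13, 22, 20, 37]
Partition 4: pivot=20 at index 4 -> [2, 10, 12, 13, 20, 22, 37]


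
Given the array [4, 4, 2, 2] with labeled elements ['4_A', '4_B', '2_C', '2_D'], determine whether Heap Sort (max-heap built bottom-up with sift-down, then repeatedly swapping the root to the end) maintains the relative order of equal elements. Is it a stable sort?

Trace Heap Sort on the labeled array (the key is the number; the letter only tracks identity):
  Build max-heap: [4_A, 4_B, 2_C, 2_D]
  Swap root 4_A to index 3, re-heapify first 3 -> [4_B, 2_D, 2_C, 4_A]
  Swap root 4_B to index 2, re-heapify first 2 -> [2_C, 2_D, 4_B, 4_A]
  Swap root 2_C to index 1, re-heapify first 1 -> [2_D, 2_C, 4_B, 4_A]
Final order: [2_D, 2_C, 4_B, 4_A]
Equal keys:
  value 2: originally 2_C, 2_D; after sorting 2_D, 2_C -> order changed
  value 4: originally 4_A, 4_B; after sorting 4_B, 4_A -> order changed
Equal keys were reordered, so Heap Sort is not stable: heap construction and root-to-end swaps move elements without regard to the original order of equal keys. (One such input is enough; an unstable sort may happen to preserve order on other inputs, but it gives no guarantee.)
Answer: Not stable


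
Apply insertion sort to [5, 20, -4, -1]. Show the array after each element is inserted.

First element 5 is already 'sorted'
Insert 20: shifted 0 elements -> [5, 20, -4, -1]
Insert -4: shifted 2 elements -> [-4, 5, 20, -1]
Insert -1: shifted 2 elements -> [-4, -1, 5, 20]


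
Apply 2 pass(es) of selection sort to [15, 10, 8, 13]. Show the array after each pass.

Pass 1: Select minimum 8 at index 2, swap -> [8, 10, 15, 13]
Pass 2: Select minimum 10 at index 1, swap -> [8, 10, 15, 13]


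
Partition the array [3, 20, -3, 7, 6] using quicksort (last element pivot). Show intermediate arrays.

Partition 1: pivot=6 at index 2 -> [3, -3, 6, 7, 20]
Partition 2: pivot=-3 at index 0 -> [-3, 3, 6, 7, 20]
Partition 3: pivot=20 at index 4 -> [-3, 3, 6, 7, 20]


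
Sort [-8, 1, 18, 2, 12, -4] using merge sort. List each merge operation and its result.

Divide and conquer:
  Merge [1] + [18] -> [1, 18]
  Merge [-8] + [1, 18] -> [-8, 1, 18]
  Merge [12] + [-4] -> [-4, 12]
  Merge [2] + [-4, 12] -> [-4, 2, 12]
  Merge [-8, 1, 18] + [-4, 2, 12] -> [-8, -4, 1, 2, 12, 18]


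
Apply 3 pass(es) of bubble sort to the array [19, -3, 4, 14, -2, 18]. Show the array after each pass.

After pass 1: [-3, 4, 14, -2, 18, 19] (5 swaps)
After pass 2: [-3, 4, -2, 14, 18, 19] (1 swaps)
After pass 3: [-3, -2, 4, 14, 18, 19] (1 swaps)
Total swaps: 7


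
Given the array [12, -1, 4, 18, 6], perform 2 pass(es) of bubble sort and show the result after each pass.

After pass 1: [-1, 4, 12, 6, 18] (3 swaps)
After pass 2: [-1, 4, 6, 12, 18] (1 swaps)
Total swaps: 4


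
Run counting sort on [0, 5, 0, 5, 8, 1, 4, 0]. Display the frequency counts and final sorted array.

Count array: [3, 1, 0, 0, 1, 2, 0, 0, 1]
(count[i] = number of elements equal to i)
Cumulative count: [3, 4, 4, 4, 5, 7, 7, 7, 8]
Sorted: [0, 0, 0, 1, 4, 5, 5, 8]


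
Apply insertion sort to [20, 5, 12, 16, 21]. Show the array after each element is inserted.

First element 20 is already 'sorted'
Insert 5: shifted 1 elements -> [5, 20, 12, 16, 21]
Insert 12: shifted 1 elements -> [5, 12, 20, 16, 21]
Insert 16: shifted 1 elements -> [5, 12, 16, 20, 21]
Insert 21: shifted 0 elements -> [5, 12, 16, 20, 21]


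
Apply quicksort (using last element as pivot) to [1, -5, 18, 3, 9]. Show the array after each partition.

Partition 1: pivot=9 at index 3 -> [1, -5, 3, 9, 18]
Partition 2: pivot=3 at index 2 -> [1, -5, 3, 9, 18]
Partition 3: pivot=-5 at index 0 -> [-5, 1, 3, 9, 18]


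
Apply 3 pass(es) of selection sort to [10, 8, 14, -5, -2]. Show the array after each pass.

Pass 1: Select minimum -5 at index 3, swap -> [-5, 8, 14, 10, -2]
Pass 2: Select minimum -2 at index 4, swap -> [-5, -2, 14, 10, 8]
Pass 3: Select minimum 8 at index 4, swap -> [-5, -2, 8, 10, 14]


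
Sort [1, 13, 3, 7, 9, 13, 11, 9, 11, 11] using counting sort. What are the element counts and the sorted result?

Count array: [0, 1, 0, 1, 0, 0, 0, 1, 0, 2, 0, 3, 0, 2]
(count[i] = number of elements equal to i)
Cumulative count: [0, 1, 1, 2, 2, 2, 2, 3, 3, 5, 5, 8, 8, 10]
Sorted: [1, 3, 7, 9, 9, 11, 11, 11, 13, 13]
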